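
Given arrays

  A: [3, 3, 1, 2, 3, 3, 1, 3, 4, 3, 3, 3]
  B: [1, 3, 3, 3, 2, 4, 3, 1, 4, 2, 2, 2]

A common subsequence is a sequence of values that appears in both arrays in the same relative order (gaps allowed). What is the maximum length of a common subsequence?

Pick 3 [1,3]; then 3 [2,4]; then 2 [4,5]; then 3 [6,7]; then 1 [7,8]; then 4 [9,9]; all 6 values appear in both, in order. The LCS DP gives dp[12][12] = 6, so this is optimal.

6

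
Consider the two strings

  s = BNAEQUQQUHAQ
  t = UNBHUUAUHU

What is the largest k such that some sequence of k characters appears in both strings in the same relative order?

4

Pick B (s #1, t #3) → A (s #3, t #7) → U (s #6, t #8) → U (s #9, t #10); all 4 characters appear in both, in order. The LCS DP gives dp[12][10] = 4, so this is optimal.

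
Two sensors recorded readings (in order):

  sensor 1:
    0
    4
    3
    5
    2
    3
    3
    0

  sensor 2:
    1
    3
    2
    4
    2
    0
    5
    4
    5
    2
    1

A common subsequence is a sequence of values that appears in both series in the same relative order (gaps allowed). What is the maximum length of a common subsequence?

4

Let dp[i][j] be the LCS length of the first i values of sensor 1 and the first j values of sensor 2. dp[i][j] = dp[i-1][j-1]+1 when the i-th and j-th values match, else max(dp[i-1][j], dp[i][j-1]).
    ·  1  3  2  4  2  0  5  4  5  2  1
 ·  0  0  0  0  0  0  0  0  0  0  0  0
 0  0  0  0  0  0  0  1  1  1  1  1  1
 4  0  0  0  0  1  1  1  1  2  2  2  2
 3  0  0  1  1  1  1  1  1  2  2  2  2
 5  0  0  1  1  1  1  1  2  2  3  3  3
 2  0  0  1  2  2  2  2  2  2  3  4  4
 3  0  0  1  2  2  2  2  2  2  3  4  4
 3  0  0  1  2  2  2  2  2  2  3  4  4
 0  0  0  1  2  2  2  3  3  3  3  4  4
dp[8][11] = 4. One LCS (by backtracking along matches): 0, 4, 5, 2.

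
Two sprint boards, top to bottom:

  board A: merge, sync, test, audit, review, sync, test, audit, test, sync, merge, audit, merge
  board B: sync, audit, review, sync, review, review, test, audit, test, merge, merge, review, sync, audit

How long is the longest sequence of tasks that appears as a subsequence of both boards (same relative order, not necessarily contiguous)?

Match sync at board A[2]=board B[1]; then audit at board A[4]=board B[2]; then review at board A[5]=board B[3]; then sync at board A[6]=board B[4]; then test at board A[7]=board B[7]; then audit at board A[8]=board B[8]; then test at board A[9]=board B[9]; then sync at board A[10]=board B[13]; then audit at board A[12]=board B[14] — 9 tasks in the same relative order in both, and the DP table's final entry dp[13][14] is also 9, so no common subsequence is longer.

9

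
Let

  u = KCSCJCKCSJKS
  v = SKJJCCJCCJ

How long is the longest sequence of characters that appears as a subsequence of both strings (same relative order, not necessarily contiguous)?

7

Taking K (u #1, v #2), then C (u #2, v #5), then C (u #4, v #6), then J (u #5, v #7), then C (u #6, v #8), then C (u #8, v #9), then J (u #10, v #10) gives a common subsequence of length 7. Since dp[12][10] = 7, nothing longer is possible.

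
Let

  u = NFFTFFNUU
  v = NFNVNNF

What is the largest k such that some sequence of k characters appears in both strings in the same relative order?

Let dp[i][j] be the LCS length of the first i characters of u and the first j characters of v. dp[i][j] = dp[i-1][j-1]+1 when the i-th and j-th characters match, else max(dp[i-1][j], dp[i][j-1]).
    ·  N  F  N  V  N  N  F
 ·  0  0  0  0  0  0  0  0
 N  0  1  1  1  1  1  1  1
 F  0  1  2  2  2  2  2  2
 F  0  1  2  2  2  2  2  3
 T  0  1  2  2  2  2  2  3
 F  0  1  2  2  2  2  2  3
 F  0  1  2  2  2  2  2  3
 N  0  1  2  3  3  3  3  3
 U  0  1  2  3  3  3  3  3
 U  0  1  2  3  3  3  3  3
dp[9][7] = 3. One LCS (by backtracking along matches): NFF.

3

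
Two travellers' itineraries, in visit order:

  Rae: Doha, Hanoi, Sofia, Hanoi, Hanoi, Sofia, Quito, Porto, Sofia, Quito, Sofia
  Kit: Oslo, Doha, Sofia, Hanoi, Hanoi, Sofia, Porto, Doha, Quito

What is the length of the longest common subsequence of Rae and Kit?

7

Pick Doha [1,2]; then Sofia [3,3]; then Hanoi [4,4]; then Hanoi [5,5]; then Sofia [6,6]; then Porto [8,7]; then Quito [10,9]; all 7 stops appear in both, in order. dp[11][9] = 7 confirms this is the maximum.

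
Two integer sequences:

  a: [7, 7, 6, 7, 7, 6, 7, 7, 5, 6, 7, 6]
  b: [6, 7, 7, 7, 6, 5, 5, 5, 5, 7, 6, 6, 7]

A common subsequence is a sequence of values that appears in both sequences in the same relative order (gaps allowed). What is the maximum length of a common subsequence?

7

Taking 7 [1,3] → 7 [2,4] → 6 [3,5] → 7 [5,10] → 6 [6,11] → 6 [10,12] → 7 [11,13] gives a common subsequence of length 7. Since dp[12][13] = 7, nothing longer is possible.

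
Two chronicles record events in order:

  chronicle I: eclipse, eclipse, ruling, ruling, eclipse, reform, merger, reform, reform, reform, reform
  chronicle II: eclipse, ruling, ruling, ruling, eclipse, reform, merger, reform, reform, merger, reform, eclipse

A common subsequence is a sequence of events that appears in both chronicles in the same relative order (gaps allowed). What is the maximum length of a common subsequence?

Pick eclipse at chronicle I[1]=chronicle II[1] → ruling at chronicle I[3]=chronicle II[3] → ruling at chronicle I[4]=chronicle II[4] → eclipse at chronicle I[5]=chronicle II[5] → reform at chronicle I[6]=chronicle II[6] → merger at chronicle I[7]=chronicle II[7] → reform at chronicle I[8]=chronicle II[8] → reform at chronicle I[9]=chronicle II[9] → reform at chronicle I[10]=chronicle II[11]; all 9 events appear in both, in order. Since dp[11][12] = 9, nothing longer is possible.

9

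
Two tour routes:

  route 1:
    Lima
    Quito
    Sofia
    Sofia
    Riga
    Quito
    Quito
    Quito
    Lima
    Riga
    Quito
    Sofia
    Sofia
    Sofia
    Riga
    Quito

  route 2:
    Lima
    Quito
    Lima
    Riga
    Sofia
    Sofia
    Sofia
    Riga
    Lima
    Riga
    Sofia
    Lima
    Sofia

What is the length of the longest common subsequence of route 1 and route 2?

9

One common subsequence of length 9: Lima (route 1 #1, route 2 #1), then Quito (route 1 #2, route 2 #2), then Sofia (route 1 #3, route 2 #6), then Sofia (route 1 #4, route 2 #7), then Riga (route 1 #5, route 2 #8), then Lima (route 1 #9, route 2 #9), then Riga (route 1 #10, route 2 #10), then Sofia (route 1 #12, route 2 #11), then Sofia (route 1 #14, route 2 #13). dp[16][13] = 9 confirms this is the maximum.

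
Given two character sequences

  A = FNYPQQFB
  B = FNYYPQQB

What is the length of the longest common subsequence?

7

Match F [1,1], then N [2,2], then Y [3,4], then P [4,5], then Q [5,6], then Q [6,7], then B [8,8] — 7 characters in the same relative order in both. The LCS DP gives dp[8][8] = 7, so this is optimal.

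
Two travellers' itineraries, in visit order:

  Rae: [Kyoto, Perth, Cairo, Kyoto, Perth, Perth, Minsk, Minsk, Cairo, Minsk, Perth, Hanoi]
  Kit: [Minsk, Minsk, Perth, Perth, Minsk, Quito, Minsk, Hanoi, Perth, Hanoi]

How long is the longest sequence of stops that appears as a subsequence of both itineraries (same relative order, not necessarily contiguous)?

6

Pick Perth [5,3] → Perth [6,4] → Minsk [7,5] → Minsk [8,7] → Perth [11,9] → Hanoi [12,10]; all 6 stops appear in both, in order. Since dp[12][10] = 6, nothing longer is possible.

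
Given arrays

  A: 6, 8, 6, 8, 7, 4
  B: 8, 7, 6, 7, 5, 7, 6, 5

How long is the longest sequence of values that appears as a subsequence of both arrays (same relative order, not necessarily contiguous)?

Taking 8 [2,1]; then 6 [3,3]; then 7 [5,6] gives a common subsequence of length 3. dp[6][8] = 3 confirms this is the maximum.

3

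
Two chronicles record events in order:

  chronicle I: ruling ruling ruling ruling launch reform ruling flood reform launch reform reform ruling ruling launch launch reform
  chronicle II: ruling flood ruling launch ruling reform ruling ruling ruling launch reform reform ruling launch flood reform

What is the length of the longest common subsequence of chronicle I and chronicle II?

Taking ruling [1,3]; then ruling [2,5]; then ruling [3,7]; then ruling [4,8]; then ruling [7,9]; then launch [10,10]; then reform [11,11]; then reform [12,12]; then ruling [14,13]; then launch [15,14]; then reform [17,16] gives a common subsequence of length 11. dp[17][16] = 11 confirms this is the maximum.

11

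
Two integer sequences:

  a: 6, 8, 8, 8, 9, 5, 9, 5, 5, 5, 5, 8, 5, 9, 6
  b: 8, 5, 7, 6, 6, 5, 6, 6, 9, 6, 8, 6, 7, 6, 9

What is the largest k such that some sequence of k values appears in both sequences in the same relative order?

5

Taking 6 at a[1]=b[5]; then 5 at a[6]=b[6]; then 9 at a[7]=b[9]; then 8 at a[12]=b[11]; then 9 at a[14]=b[15] gives a common subsequence of length 5. dp[15][15] = 5 confirms this is the maximum.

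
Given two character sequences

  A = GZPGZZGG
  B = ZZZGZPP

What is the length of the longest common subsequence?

4

Pick Z at A[2]=B[1], Z at A[5]=B[2], Z at A[6]=B[3], G at A[7]=B[4]; all 4 characters appear in both, in order. dp[8][7] = 4 confirms this is the maximum.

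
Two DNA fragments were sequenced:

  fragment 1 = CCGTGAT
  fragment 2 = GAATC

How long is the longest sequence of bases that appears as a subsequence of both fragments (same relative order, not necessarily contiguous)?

3

Match G (fragment 1 #3, fragment 2 #1) → A (fragment 1 #6, fragment 2 #3) → T (fragment 1 #7, fragment 2 #4) — 3 bases in the same relative order in both. dp[7][5] = 3 confirms this is the maximum.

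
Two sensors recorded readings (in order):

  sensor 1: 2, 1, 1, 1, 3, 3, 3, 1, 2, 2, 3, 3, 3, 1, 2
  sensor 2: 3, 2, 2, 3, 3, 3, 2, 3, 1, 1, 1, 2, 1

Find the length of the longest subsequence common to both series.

Pick 2 (sensor 1 #1, sensor 2 #3), then 3 (sensor 1 #5, sensor 2 #4), then 3 (sensor 1 #6, sensor 2 #5), then 3 (sensor 1 #7, sensor 2 #6), then 2 (sensor 1 #10, sensor 2 #7), then 3 (sensor 1 #11, sensor 2 #8), then 1 (sensor 1 #14, sensor 2 #11), then 2 (sensor 1 #15, sensor 2 #12); all 8 values appear in both, in order. The LCS DP gives dp[15][13] = 8, so this is optimal.

8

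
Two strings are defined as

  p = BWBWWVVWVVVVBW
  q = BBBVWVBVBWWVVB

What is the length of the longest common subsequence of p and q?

9

Match B [1,2]; then B [3,3]; then W [5,5]; then V [6,6]; then V [7,8]; then W [8,11]; then V [11,12]; then V [12,13]; then B [13,14] — 9 characters in the same relative order in both, and the DP table's final entry dp[14][14] is also 9, so no common subsequence is longer.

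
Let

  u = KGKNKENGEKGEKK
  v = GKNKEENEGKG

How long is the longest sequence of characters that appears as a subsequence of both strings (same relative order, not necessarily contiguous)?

9

Pick G [2,1], K [3,2], N [4,3], K [5,4], E [6,6], N [7,7], G [8,9], K [10,10], G [11,11]; all 9 characters appear in both, in order. The LCS DP gives dp[14][11] = 9, so this is optimal.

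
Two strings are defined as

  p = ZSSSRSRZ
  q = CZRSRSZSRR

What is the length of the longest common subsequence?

Taking Z at p[1]=q[2], then S at p[2]=q[4], then S at p[3]=q[6], then S at p[4]=q[8], then R at p[5]=q[9], then R at p[7]=q[10] gives a common subsequence of length 6, and the DP table's final entry dp[8][10] is also 6, so no common subsequence is longer.

6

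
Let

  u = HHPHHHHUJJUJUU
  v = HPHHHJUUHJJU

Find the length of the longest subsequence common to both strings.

Taking H at u[2]=v[1] → P at u[3]=v[2] → H at u[4]=v[3] → H at u[5]=v[4] → H at u[6]=v[5] → H at u[7]=v[9] → J at u[10]=v[10] → J at u[12]=v[11] → U at u[14]=v[12] gives a common subsequence of length 9. Since dp[14][12] = 9, nothing longer is possible.

9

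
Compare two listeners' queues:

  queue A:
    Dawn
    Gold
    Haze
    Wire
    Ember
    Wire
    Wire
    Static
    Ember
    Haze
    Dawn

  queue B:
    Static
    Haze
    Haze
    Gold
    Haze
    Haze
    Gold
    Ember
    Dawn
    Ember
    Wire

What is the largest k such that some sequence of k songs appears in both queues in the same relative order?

4

Taking Gold at queue A[2]=queue B[4]; then Haze at queue A[3]=queue B[6]; then Ember at queue A[5]=queue B[10]; then Wire at queue A[7]=queue B[11] gives a common subsequence of length 4. dp[11][11] = 4 confirms this is the maximum.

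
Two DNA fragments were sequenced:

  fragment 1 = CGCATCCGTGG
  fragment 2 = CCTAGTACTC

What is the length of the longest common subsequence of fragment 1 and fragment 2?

Let dp[i][j] be the LCS length of the first i bases of fragment 1 and the first j bases of fragment 2. dp[i][j] = dp[i-1][j-1]+1 when the i-th and j-th bases match, else max(dp[i-1][j], dp[i][j-1]).
    ·  C  C  T  A  G  T  A  C  T  C
 ·  0  0  0  0  0  0  0  0  0  0  0
 C  0  1  1  1  1  1  1  1  1  1  1
 G  0  1  1  1  1  2  2  2  2  2  2
 C  0  1  2  2  2  2  2  2  3  3  3
 A  0  1  2  2  3  3  3  3  3  3  3
 T  0  1  2  3  3  3  4  4  4  4  4
 C  0  1  2  3  3  3  4  4  5  5  5
 C  0  1  2  3  3  3  4  4  5  5  6
 G  0  1  2  3  3  4  4  4  5  5  6
 T  0  1  2  3  3  4  5  5  5  6  6
 G  0  1  2  3  3  4  5  5  5  6  6
 G  0  1  2  3  3  4  5  5  5  6  6
dp[11][10] = 6. One LCS (by backtracking along matches): CCATCC.

6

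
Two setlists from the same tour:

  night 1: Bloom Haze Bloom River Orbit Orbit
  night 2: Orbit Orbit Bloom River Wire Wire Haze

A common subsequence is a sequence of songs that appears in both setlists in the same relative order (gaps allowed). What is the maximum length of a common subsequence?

Taking Bloom [1,3], then Haze [2,7] gives a common subsequence of length 2, and the DP table's final entry dp[6][7] is also 2, so no common subsequence is longer.

2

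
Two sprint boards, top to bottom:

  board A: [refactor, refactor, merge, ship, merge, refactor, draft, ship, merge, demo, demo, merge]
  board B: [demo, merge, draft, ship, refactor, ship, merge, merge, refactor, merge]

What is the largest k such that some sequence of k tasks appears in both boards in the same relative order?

6

One common subsequence of length 6: merge at board A[3]=board B[2], then ship at board A[4]=board B[4], then refactor at board A[6]=board B[5], then ship at board A[8]=board B[6], then merge at board A[9]=board B[8], then merge at board A[12]=board B[10], and the DP table's final entry dp[12][10] is also 6, so no common subsequence is longer.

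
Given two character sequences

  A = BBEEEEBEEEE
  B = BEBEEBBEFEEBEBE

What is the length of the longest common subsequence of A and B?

9

Match B [1,1]; then B [2,3]; then E [3,5]; then E [4,8]; then E [5,10]; then E [6,11]; then B [7,12]; then E [8,13]; then E [11,15] — 9 characters in the same relative order in both. Since dp[11][15] = 9, nothing longer is possible.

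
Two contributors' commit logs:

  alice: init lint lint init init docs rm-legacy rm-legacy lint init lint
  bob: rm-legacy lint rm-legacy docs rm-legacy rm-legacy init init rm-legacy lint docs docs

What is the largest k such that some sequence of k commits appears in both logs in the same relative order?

6

One common subsequence of length 6: lint (alice #2, bob #2), then docs (alice #6, bob #4), then rm-legacy (alice #7, bob #5), then rm-legacy (alice #8, bob #6), then init (alice #10, bob #8), then lint (alice #11, bob #10). dp[11][12] = 6 confirms this is the maximum.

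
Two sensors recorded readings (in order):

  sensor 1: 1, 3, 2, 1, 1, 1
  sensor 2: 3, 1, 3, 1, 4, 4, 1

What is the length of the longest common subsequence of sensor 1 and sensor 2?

4

One common subsequence of length 4: 1 at sensor 1[1]=sensor 2[2]; then 3 at sensor 1[2]=sensor 2[3]; then 1 at sensor 1[4]=sensor 2[4]; then 1 at sensor 1[6]=sensor 2[7]. dp[6][7] = 4 confirms this is the maximum.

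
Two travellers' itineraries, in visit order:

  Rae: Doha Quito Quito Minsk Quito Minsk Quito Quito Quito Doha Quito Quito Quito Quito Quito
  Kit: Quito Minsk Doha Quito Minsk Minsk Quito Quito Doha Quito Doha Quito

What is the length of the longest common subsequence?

Match Doha (Rae #1, Kit #3), then Quito (Rae #3, Kit #4), then Minsk (Rae #4, Kit #5), then Minsk (Rae #6, Kit #6), then Quito (Rae #7, Kit #7), then Quito (Rae #8, Kit #8), then Quito (Rae #9, Kit #10), then Doha (Rae #10, Kit #11), then Quito (Rae #15, Kit #12) — 9 stops in the same relative order in both. The LCS DP gives dp[15][12] = 9, so this is optimal.

9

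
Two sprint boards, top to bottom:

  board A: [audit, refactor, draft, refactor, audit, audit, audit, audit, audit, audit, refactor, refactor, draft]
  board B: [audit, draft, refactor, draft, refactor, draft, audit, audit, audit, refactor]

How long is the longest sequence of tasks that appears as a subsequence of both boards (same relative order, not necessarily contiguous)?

8

Pick audit (board A #1, board B #1), refactor (board A #2, board B #3), draft (board A #3, board B #4), refactor (board A #4, board B #5), audit (board A #8, board B #7), audit (board A #9, board B #8), audit (board A #10, board B #9), refactor (board A #12, board B #10); all 8 tasks appear in both, in order, and the DP table's final entry dp[13][10] is also 8, so no common subsequence is longer.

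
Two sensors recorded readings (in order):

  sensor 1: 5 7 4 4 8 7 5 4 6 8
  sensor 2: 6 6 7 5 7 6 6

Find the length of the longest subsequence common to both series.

3

Match 5 [1,4] → 7 [2,5] → 6 [9,7] — 3 values in the same relative order in both. Since dp[10][7] = 3, nothing longer is possible.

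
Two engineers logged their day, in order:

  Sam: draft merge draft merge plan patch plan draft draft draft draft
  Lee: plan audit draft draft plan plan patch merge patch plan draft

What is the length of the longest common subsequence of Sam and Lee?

6

One common subsequence of length 6: draft [1,3] → draft [3,4] → merge [4,8] → patch [6,9] → plan [7,10] → draft [11,11]. Since dp[11][11] = 6, nothing longer is possible.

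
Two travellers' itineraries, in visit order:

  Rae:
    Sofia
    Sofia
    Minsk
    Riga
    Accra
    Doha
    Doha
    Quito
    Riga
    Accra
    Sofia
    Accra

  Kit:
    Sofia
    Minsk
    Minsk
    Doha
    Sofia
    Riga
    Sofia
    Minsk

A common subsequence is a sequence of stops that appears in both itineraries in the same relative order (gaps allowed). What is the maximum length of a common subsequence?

5

One common subsequence of length 5: Sofia [1,1]; then Minsk [3,3]; then Doha [6,4]; then Riga [9,6]; then Sofia [11,7]. dp[12][8] = 5 confirms this is the maximum.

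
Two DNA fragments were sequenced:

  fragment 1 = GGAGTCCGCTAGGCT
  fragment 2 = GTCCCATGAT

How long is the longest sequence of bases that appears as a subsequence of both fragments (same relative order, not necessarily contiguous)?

One common subsequence of length 8: G at fragment 1[4]=fragment 2[1], then T at fragment 1[5]=fragment 2[2], then C at fragment 1[6]=fragment 2[3], then C at fragment 1[7]=fragment 2[4], then C at fragment 1[9]=fragment 2[5], then T at fragment 1[10]=fragment 2[7], then A at fragment 1[11]=fragment 2[9], then T at fragment 1[15]=fragment 2[10]. The LCS DP gives dp[15][10] = 8, so this is optimal.

8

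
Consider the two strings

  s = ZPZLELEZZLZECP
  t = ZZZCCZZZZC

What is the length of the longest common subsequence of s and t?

6

One common subsequence of length 6: Z at s[1]=t[3], Z at s[3]=t[6], Z at s[8]=t[7], Z at s[9]=t[8], Z at s[11]=t[9], C at s[13]=t[10]. Since dp[14][10] = 6, nothing longer is possible.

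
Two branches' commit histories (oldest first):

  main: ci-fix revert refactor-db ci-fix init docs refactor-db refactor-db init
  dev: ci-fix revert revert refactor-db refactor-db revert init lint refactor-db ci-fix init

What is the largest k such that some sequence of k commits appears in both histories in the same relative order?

6

One common subsequence of length 6: ci-fix [1,1]; then revert [2,3]; then refactor-db [3,5]; then init [5,7]; then refactor-db [7,9]; then init [9,11]. dp[9][11] = 6 confirms this is the maximum.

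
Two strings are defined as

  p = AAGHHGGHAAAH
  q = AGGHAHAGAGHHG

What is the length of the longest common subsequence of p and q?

8

Match A at p[1]=q[1], G at p[3]=q[3], H at p[4]=q[4], H at p[5]=q[6], G at p[6]=q[8], G at p[7]=q[10], H at p[8]=q[11], H at p[12]=q[12] — 8 characters in the same relative order in both, and the DP table's final entry dp[12][13] is also 8, so no common subsequence is longer.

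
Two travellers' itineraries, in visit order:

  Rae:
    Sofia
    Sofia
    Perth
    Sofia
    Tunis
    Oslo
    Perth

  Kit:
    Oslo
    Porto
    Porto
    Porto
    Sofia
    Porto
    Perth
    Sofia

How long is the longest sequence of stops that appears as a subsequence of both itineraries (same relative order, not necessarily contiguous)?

3

Taking Sofia at Rae[1]=Kit[5] → Perth at Rae[3]=Kit[7] → Sofia at Rae[4]=Kit[8] gives a common subsequence of length 3. dp[7][8] = 3 confirms this is the maximum.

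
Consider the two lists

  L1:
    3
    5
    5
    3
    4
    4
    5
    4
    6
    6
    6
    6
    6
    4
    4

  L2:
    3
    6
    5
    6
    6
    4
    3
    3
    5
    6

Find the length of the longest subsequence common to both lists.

5

Let dp[i][j] be the LCS length of the first i values of L1 and the first j values of L2. dp[i][j] = dp[i-1][j-1]+1 when the i-th and j-th values match, else max(dp[i-1][j], dp[i][j-1]).
    ·  3  6  5  6  6  4  3  3  5  6
 ·  0  0  0  0  0  0  0  0  0  0  0
 3  0  1  1  1  1  1  1  1  1  1  1
 5  0  1  1  2  2  2  2  2  2  2  2
 5  0  1  1  2  2  2  2  2  2  3  3
 3  0  1  1  2  2  2  2  3  3  3  3
 4  0  1  1  2  2  2  3  3  3  3  3
 4  0  1  1  2  2  2  3  3  3  3  3
 5  0  1  1  2  2  2  3  3  3  4  4
 4  0  1  1  2  2  2  3  3  3  4  4
 6  0  1  2  2  3  3  3  3  3  4  5
 6  0  1  2  2  3  4  4  4  4  4  5
 6  0  1  2  2  3  4  4  4  4  4  5
 6  0  1  2  2  3  4  4  4  4  4  5
 6  0  1  2  2  3  4  4  4  4  4  5
 4  0  1  2  2  3  4  5  5  5  5  5
 4  0  1  2  2  3  4  5  5  5  5  5
dp[15][10] = 5. One LCS (by backtracking along matches): 3, 5, 3, 5, 6.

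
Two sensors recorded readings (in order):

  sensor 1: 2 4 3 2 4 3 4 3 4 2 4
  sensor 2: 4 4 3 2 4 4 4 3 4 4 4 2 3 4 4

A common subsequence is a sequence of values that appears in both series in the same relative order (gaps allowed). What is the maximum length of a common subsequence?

9

Taking 4 at sensor 1[2]=sensor 2[2] → 3 at sensor 1[3]=sensor 2[3] → 2 at sensor 1[4]=sensor 2[4] → 4 at sensor 1[5]=sensor 2[7] → 3 at sensor 1[6]=sensor 2[8] → 4 at sensor 1[7]=sensor 2[11] → 3 at sensor 1[8]=sensor 2[13] → 4 at sensor 1[9]=sensor 2[14] → 4 at sensor 1[11]=sensor 2[15] gives a common subsequence of length 9. The LCS DP gives dp[11][15] = 9, so this is optimal.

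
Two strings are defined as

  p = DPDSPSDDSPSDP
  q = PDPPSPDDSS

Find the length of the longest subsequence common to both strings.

8

Taking D at p[1]=q[2]; then P at p[2]=q[4]; then S at p[4]=q[5]; then P at p[5]=q[6]; then D at p[7]=q[7]; then D at p[8]=q[8]; then S at p[9]=q[9]; then S at p[11]=q[10] gives a common subsequence of length 8. The LCS DP gives dp[13][10] = 8, so this is optimal.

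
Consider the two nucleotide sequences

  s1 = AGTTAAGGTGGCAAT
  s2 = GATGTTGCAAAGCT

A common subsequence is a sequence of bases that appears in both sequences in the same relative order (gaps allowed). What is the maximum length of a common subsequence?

Pick A at s1[1]=s2[2] → G at s1[2]=s2[4] → T at s1[3]=s2[5] → T at s1[4]=s2[6] → A at s1[5]=s2[10] → A at s1[6]=s2[11] → G at s1[11]=s2[12] → C at s1[12]=s2[13] → T at s1[15]=s2[14]; all 9 bases appear in both, in order. dp[15][14] = 9 confirms this is the maximum.

9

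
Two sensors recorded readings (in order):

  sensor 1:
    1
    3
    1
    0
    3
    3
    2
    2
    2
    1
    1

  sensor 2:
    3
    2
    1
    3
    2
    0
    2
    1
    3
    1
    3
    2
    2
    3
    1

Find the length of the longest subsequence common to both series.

8

Match 1 at sensor 1[1]=sensor 2[3]; then 3 at sensor 1[2]=sensor 2[4]; then 1 at sensor 1[3]=sensor 2[8]; then 3 at sensor 1[5]=sensor 2[9]; then 3 at sensor 1[6]=sensor 2[11]; then 2 at sensor 1[7]=sensor 2[12]; then 2 at sensor 1[8]=sensor 2[13]; then 1 at sensor 1[11]=sensor 2[15] — 8 values in the same relative order in both. The LCS DP gives dp[11][15] = 8, so this is optimal.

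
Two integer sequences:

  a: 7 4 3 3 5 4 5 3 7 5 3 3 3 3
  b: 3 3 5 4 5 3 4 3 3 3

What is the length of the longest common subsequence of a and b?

Let dp[i][j] be the LCS length of the first i values of a and the first j values of b. dp[i][j] = dp[i-1][j-1]+1 when the i-th and j-th values match, else max(dp[i-1][j], dp[i][j-1]).
    ·  3  3  5  4  5  3  4  3  3  3
 ·  0  0  0  0  0  0  0  0  0  0  0
 7  0  0  0  0  0  0  0  0  0  0  0
 4  0  0  0  0  1  1  1  1  1  1  1
 3  0  1  1  1  1  1  2  2  2  2  2
 3  0  1  2  2  2  2  2  2  3  3  3
 5  0  1  2  3  3  3  3  3  3  3  3
 4  0  1  2  3  4  4  4  4  4  4  4
 5  0  1  2  3  4  5  5  5  5  5  5
 3  0  1  2  3  4  5  6  6  6  6  6
 7  0  1  2  3  4  5  6  6  6  6  6
 5  0  1  2  3  4  5  6  6  6  6  6
 3  0  1  2  3  4  5  6  6  7  7  7
 3  0  1  2  3  4  5  6  6  7  8  8
 3  0  1  2  3  4  5  6  6  7  8  9
 3  0  1  2  3  4  5  6  6  7  8  9
dp[14][10] = 9. One LCS (by backtracking along matches): 3, 3, 5, 4, 5, 3, 3, 3, 3.

9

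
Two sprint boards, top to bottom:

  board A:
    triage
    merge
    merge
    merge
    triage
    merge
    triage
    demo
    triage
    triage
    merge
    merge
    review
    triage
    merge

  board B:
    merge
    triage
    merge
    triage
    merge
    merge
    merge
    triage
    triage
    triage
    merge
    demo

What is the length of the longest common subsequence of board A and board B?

Taking triage [1,2], merge [2,3], merge [3,5], merge [4,6], merge [6,7], triage [7,8], triage [9,9], triage [10,10], merge [11,11] gives a common subsequence of length 9. The LCS DP gives dp[15][12] = 9, so this is optimal.

9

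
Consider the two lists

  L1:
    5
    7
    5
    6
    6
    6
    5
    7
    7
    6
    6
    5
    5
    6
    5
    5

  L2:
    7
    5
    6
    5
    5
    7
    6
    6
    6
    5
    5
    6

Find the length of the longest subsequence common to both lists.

Pick 7 (L1 #2, L2 #1); then 5 (L1 #3, L2 #2); then 6 (L1 #4, L2 #3); then 5 (L1 #7, L2 #5); then 7 (L1 #8, L2 #6); then 6 (L1 #10, L2 #8); then 6 (L1 #11, L2 #9); then 5 (L1 #12, L2 #10); then 5 (L1 #13, L2 #11); then 6 (L1 #14, L2 #12); all 10 values appear in both, in order, and the DP table's final entry dp[16][12] is also 10, so no common subsequence is longer.

10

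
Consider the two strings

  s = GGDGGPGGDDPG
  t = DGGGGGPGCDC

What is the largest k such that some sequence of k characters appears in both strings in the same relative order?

7

Let dp[i][j] be the LCS length of the first i characters of s and the first j characters of t. dp[i][j] = dp[i-1][j-1]+1 when the i-th and j-th characters match, else max(dp[i-1][j], dp[i][j-1]).
    ·  D  G  G  G  G  G  P  G  C  D  C
 ·  0  0  0  0  0  0  0  0  0  0  0  0
 G  0  0  1  1  1  1  1  1  1  1  1  1
 G  0  0  1  2  2  2  2  2  2  2  2  2
 D  0  1  1  2  2  2  2  2  2  2  3  3
 G  0  1  2  2  3  3  3  3  3  3  3  3
 G  0  1  2  3  3  4  4  4  4  4  4  4
 P  0  1  2  3  3  4  4  5  5  5  5  5
 G  0  1  2  3  4  4  5  5  6  6  6  6
 G  0  1  2  3  4  5  5  5  6  6  6  6
 D  0  1  2  3  4  5  5  5  6  6  7  7
 D  0  1  2  3  4  5  5  5  6  6  7  7
 P  0  1  2  3  4  5  5  6  6  6  7  7
 G  0  1  2  3  4  5  6  6  7  7  7  7
dp[12][11] = 7. One LCS (by backtracking along matches): GGGGPGD.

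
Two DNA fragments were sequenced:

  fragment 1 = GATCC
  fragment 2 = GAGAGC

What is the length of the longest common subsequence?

3

Let dp[i][j] be the LCS length of the first i bases of fragment 1 and the first j bases of fragment 2. dp[i][j] = dp[i-1][j-1]+1 when the i-th and j-th bases match, else max(dp[i-1][j], dp[i][j-1]).
    ·  G  A  G  A  G  C
 ·  0  0  0  0  0  0  0
 G  0  1  1  1  1  1  1
 A  0  1  2  2  2  2  2
 T  0  1  2  2  2  2  2
 C  0  1  2  2  2  2  3
 C  0  1  2  2  2  2  3
dp[5][6] = 3. One LCS (by backtracking along matches): GAC.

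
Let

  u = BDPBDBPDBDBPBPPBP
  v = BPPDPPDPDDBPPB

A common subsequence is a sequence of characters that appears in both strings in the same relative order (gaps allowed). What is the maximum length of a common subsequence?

One common subsequence of length 11: B [1,1], then D [2,4], then P [3,6], then D [5,7], then P [7,8], then D [8,9], then D [10,10], then B [13,11], then P [14,12], then P [15,13], then B [16,14]. The LCS DP gives dp[17][14] = 11, so this is optimal.

11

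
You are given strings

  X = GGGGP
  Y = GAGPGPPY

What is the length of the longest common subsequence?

Pick G [1,1], then G [2,3], then G [3,5], then P [5,7]; all 4 characters appear in both, in order. dp[5][8] = 4 confirms this is the maximum.

4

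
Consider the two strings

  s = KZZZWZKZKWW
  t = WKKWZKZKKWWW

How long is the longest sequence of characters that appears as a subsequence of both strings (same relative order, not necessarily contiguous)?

Let dp[i][j] be the LCS length of the first i characters of s and the first j characters of t. dp[i][j] = dp[i-1][j-1]+1 when the i-th and j-th characters match, else max(dp[i-1][j], dp[i][j-1]).
    ·  W  K  K  W  Z  K  Z  K  K  W  W  W
 ·  0  0  0  0  0  0  0  0  0  0  0  0  0
 K  0  0  1  1  1  1  1  1  1  1  1  1  1
 Z  0  0  1  1  1  2  2  2  2  2  2  2  2
 Z  0  0  1  1  1  2  2  3  3  3  3  3  3
 Z  0  0  1  1  1  2  2  3  3  3  3  3  3
 W  0  1  1  1  2  2  2  3  3  3  4  4  4
 Z  0  1  1  1  2  3  3  3  3  3  4  4  4
 K  0  1  2  2  2  3  4  4  4  4  4  4  4
 Z  0  1  2  2  2  3  4  5  5  5  5  5  5
 K  0  1  2  3  3  3  4  5  6  6  6  6  6
 W  0  1  2  3  4  4  4  5  6  6  7  7  7
 W  0  1  2  3  4  4  4  5  6  6  7  8  8
dp[11][12] = 8. One LCS (by backtracking along matches): KWZKZKWW.

8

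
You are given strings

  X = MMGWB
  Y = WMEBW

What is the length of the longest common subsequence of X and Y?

2

One common subsequence of length 2: M [1,2], W [4,5]. Since dp[5][5] = 2, nothing longer is possible.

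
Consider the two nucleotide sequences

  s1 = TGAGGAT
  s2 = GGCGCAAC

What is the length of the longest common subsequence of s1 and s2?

4

Let dp[i][j] be the LCS length of the first i bases of s1 and the first j bases of s2. dp[i][j] = dp[i-1][j-1]+1 when the i-th and j-th bases match, else max(dp[i-1][j], dp[i][j-1]).
    ·  G  G  C  G  C  A  A  C
 ·  0  0  0  0  0  0  0  0  0
 T  0  0  0  0  0  0  0  0  0
 G  0  1  1  1  1  1  1  1  1
 A  0  1  1  1  1  1  2  2  2
 G  0  1  2  2  2  2  2  2  2
 G  0  1  2  2  3  3  3  3  3
 A  0  1  2  2  3  3  4  4  4
 T  0  1  2  2  3  3  4  4  4
dp[7][8] = 4. One LCS (by backtracking along matches): GGGA.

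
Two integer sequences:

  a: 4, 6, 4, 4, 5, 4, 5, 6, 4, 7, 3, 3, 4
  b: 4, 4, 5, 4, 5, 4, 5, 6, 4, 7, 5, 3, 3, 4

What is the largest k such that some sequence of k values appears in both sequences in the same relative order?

12

Taking 4 at a[1]=b[1]; then 4 at a[3]=b[2]; then 4 at a[4]=b[4]; then 5 at a[5]=b[5]; then 4 at a[6]=b[6]; then 5 at a[7]=b[7]; then 6 at a[8]=b[8]; then 4 at a[9]=b[9]; then 7 at a[10]=b[10]; then 3 at a[11]=b[12]; then 3 at a[12]=b[13]; then 4 at a[13]=b[14] gives a common subsequence of length 12. dp[13][14] = 12 confirms this is the maximum.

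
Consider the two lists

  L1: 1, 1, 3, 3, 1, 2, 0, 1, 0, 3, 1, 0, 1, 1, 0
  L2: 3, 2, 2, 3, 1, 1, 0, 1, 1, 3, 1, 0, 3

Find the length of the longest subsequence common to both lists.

9

Match 3 (L1 #3, L2 #1); then 3 (L1 #4, L2 #4); then 1 (L1 #5, L2 #5); then 1 (L1 #8, L2 #6); then 0 (L1 #9, L2 #7); then 1 (L1 #11, L2 #8); then 1 (L1 #13, L2 #9); then 1 (L1 #14, L2 #11); then 0 (L1 #15, L2 #12) — 9 values in the same relative order in both. dp[15][13] = 9 confirms this is the maximum.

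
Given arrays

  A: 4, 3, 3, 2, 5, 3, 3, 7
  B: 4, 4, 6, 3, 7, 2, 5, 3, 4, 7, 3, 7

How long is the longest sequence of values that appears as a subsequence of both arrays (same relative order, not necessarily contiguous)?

Let dp[i][j] be the LCS length of the first i values of A and the first j values of B. dp[i][j] = dp[i-1][j-1]+1 when the i-th and j-th values match, else max(dp[i-1][j], dp[i][j-1]).
    ·  4  4  6  3  7  2  5  3  4  7  3  7
 ·  0  0  0  0  0  0  0  0  0  0  0  0  0
 4  0  1  1  1  1  1  1  1  1  1  1  1  1
 3  0  1  1  1  2  2  2  2  2  2  2  2  2
 3  0  1  1  1  2  2  2  2  3  3  3  3  3
 2  0  1  1  1  2  2  3  3  3  3  3  3  3
 5  0  1  1  1  2  2  3  4  4  4  4  4  4
 3  0  1  1  1  2  2  3  4  5  5  5  5  5
 3  0  1  1  1  2  2  3  4  5  5  5  6  6
 7  0  1  1  1  2  3  3  4  5  5  6  6  7
dp[8][12] = 7. One LCS (by backtracking along matches): 4, 3, 2, 5, 3, 3, 7.

7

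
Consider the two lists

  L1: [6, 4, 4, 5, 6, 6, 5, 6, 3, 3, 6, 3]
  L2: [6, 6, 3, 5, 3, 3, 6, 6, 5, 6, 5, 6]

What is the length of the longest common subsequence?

Taking 6 at L1[1]=L2[2], then 5 at L1[4]=L2[4], then 6 at L1[5]=L2[7], then 6 at L1[6]=L2[8], then 5 at L1[7]=L2[9], then 6 at L1[8]=L2[10], then 6 at L1[11]=L2[12] gives a common subsequence of length 7. Since dp[12][12] = 7, nothing longer is possible.

7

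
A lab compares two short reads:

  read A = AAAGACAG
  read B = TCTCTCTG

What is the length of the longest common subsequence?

Let dp[i][j] be the LCS length of the first i bases of read A and the first j bases of read B. dp[i][j] = dp[i-1][j-1]+1 when the i-th and j-th bases match, else max(dp[i-1][j], dp[i][j-1]).
    ·  T  C  T  C  T  C  T  G
 ·  0  0  0  0  0  0  0  0  0
 A  0  0  0  0  0  0  0  0  0
 A  0  0  0  0  0  0  0  0  0
 A  0  0  0  0  0  0  0  0  0
 G  0  0  0  0  0  0  0  0  1
 A  0  0  0  0  0  0  0  0  1
 C  0  0  1  1  1  1  1  1  1
 A  0  0  1  1  1  1  1  1  1
 G  0  0  1  1  1  1  1  1  2
dp[8][8] = 2. One LCS (by backtracking along matches): CG.

2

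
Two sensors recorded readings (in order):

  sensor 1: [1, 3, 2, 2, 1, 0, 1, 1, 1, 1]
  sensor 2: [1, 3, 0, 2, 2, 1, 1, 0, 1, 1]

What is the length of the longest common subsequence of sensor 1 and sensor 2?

8

One common subsequence of length 8: 1 (sensor 1 #1, sensor 2 #1), 3 (sensor 1 #2, sensor 2 #2), 2 (sensor 1 #3, sensor 2 #4), 2 (sensor 1 #4, sensor 2 #5), 1 (sensor 1 #5, sensor 2 #7), 0 (sensor 1 #6, sensor 2 #8), 1 (sensor 1 #9, sensor 2 #9), 1 (sensor 1 #10, sensor 2 #10). dp[10][10] = 8 confirms this is the maximum.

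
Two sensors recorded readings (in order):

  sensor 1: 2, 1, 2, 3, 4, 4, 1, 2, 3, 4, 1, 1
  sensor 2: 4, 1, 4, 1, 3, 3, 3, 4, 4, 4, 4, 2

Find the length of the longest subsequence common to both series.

5

Taking 1 at sensor 1[2]=sensor 2[4]; then 3 at sensor 1[4]=sensor 2[7]; then 4 at sensor 1[5]=sensor 2[10]; then 4 at sensor 1[6]=sensor 2[11]; then 2 at sensor 1[8]=sensor 2[12] gives a common subsequence of length 5. dp[12][12] = 5 confirms this is the maximum.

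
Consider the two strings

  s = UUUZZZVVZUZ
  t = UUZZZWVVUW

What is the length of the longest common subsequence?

8

Let dp[i][j] be the LCS length of the first i characters of s and the first j characters of t. dp[i][j] = dp[i-1][j-1]+1 when the i-th and j-th characters match, else max(dp[i-1][j], dp[i][j-1]).
    ·  U  U  Z  Z  Z  W  V  V  U  W
 ·  0  0  0  0  0  0  0  0  0  0  0
 U  0  1  1  1  1  1  1  1  1  1  1
 U  0  1  2  2  2  2  2  2  2  2  2
 U  0  1  2  2  2  2  2  2  2  3  3
 Z  0  1  2  3  3  3  3  3  3  3  3
 Z  0  1  2  3  4  4  4  4  4  4  4
 Z  0  1  2  3  4  5  5  5  5  5  5
 V  0  1  2  3  4  5  5  6  6  6  6
 V  0  1  2  3  4  5  5  6  7  7  7
 Z  0  1  2  3  4  5  5  6  7  7  7
 U  0  1  2  3  4  5  5  6  7  8  8
 Z  0  1  2  3  4  5  5  6  7  8  8
dp[11][10] = 8. One LCS (by backtracking along matches): UUZZZVVU.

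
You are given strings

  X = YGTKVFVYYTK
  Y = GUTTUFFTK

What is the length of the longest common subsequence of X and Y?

Let dp[i][j] be the LCS length of the first i characters of X and the first j characters of Y. dp[i][j] = dp[i-1][j-1]+1 when the i-th and j-th characters match, else max(dp[i-1][j], dp[i][j-1]).
    ·  G  U  T  T  U  F  F  T  K
 ·  0  0  0  0  0  0  0  0  0  0
 Y  0  0  0  0  0  0  0  0  0  0
 G  0  1  1  1  1  1  1  1  1  1
 T  0  1  1  2  2  2  2  2  2  2
 K  0  1  1  2  2  2  2  2  2  3
 V  0  1  1  2  2  2  2  2  2  3
 F  0  1  1  2  2  2  3  3  3  3
 V  0  1  1  2  2  2  3  3  3  3
 Y  0  1  1  2  2  2  3  3  3  3
 Y  0  1  1  2  2  2  3  3  3  3
 T  0  1  1  2  3  3  3  3  4  4
 K  0  1  1  2  3  3  3  3  4  5
dp[11][9] = 5. One LCS (by backtracking along matches): GTFTK.

5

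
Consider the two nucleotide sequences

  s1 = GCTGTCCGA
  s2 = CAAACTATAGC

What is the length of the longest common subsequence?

Pick C at s1[2]=s2[5], T at s1[3]=s2[8], G at s1[4]=s2[10], C at s1[7]=s2[11]; all 4 bases appear in both, in order. The LCS DP gives dp[9][11] = 4, so this is optimal.

4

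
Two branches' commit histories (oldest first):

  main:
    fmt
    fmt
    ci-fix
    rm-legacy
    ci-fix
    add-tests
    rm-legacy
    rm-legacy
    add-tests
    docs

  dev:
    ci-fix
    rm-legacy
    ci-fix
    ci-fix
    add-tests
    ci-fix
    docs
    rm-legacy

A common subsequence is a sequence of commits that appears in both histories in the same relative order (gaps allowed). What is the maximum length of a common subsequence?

Taking ci-fix at main[3]=dev[1]; then rm-legacy at main[4]=dev[2]; then ci-fix at main[5]=dev[4]; then add-tests at main[6]=dev[5]; then rm-legacy at main[8]=dev[8] gives a common subsequence of length 5. Since dp[10][8] = 5, nothing longer is possible.

5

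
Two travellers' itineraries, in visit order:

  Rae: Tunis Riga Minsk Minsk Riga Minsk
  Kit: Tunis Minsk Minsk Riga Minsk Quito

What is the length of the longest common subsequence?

5

One common subsequence of length 5: Tunis (Rae #1, Kit #1); then Minsk (Rae #3, Kit #2); then Minsk (Rae #4, Kit #3); then Riga (Rae #5, Kit #4); then Minsk (Rae #6, Kit #5). The LCS DP gives dp[6][6] = 5, so this is optimal.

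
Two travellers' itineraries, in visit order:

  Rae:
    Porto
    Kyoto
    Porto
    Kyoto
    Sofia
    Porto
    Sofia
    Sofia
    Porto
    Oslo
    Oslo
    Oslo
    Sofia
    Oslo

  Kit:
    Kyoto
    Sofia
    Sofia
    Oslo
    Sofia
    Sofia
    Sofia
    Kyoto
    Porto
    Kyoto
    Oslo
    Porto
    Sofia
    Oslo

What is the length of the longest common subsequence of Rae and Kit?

8

One common subsequence of length 8: Kyoto at Rae[2]=Kit[1] → Sofia at Rae[5]=Kit[5] → Sofia at Rae[7]=Kit[6] → Sofia at Rae[8]=Kit[7] → Porto at Rae[9]=Kit[9] → Oslo at Rae[10]=Kit[11] → Sofia at Rae[13]=Kit[13] → Oslo at Rae[14]=Kit[14]. The LCS DP gives dp[14][14] = 8, so this is optimal.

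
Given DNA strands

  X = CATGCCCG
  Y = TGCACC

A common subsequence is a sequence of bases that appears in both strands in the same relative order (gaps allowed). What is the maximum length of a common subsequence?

5

Taking T [3,1] → G [4,2] → C [5,3] → C [6,5] → C [7,6] gives a common subsequence of length 5. Since dp[8][6] = 5, nothing longer is possible.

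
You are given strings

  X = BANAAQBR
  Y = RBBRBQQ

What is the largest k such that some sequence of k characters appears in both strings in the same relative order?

3

Let dp[i][j] be the LCS length of the first i characters of X and the first j characters of Y. dp[i][j] = dp[i-1][j-1]+1 when the i-th and j-th characters match, else max(dp[i-1][j], dp[i][j-1]).
    ·  R  B  B  R  B  Q  Q
 ·  0  0  0  0  0  0  0  0
 B  0  0  1  1  1  1  1  1
 A  0  0  1  1  1  1  1  1
 N  0  0  1  1  1  1  1  1
 A  0  0  1  1  1  1  1  1
 A  0  0  1  1  1  1  1  1
 Q  0  0  1  1  1  1  2  2
 B  0  0  1  2  2  2  2  2
 R  0  1  1  2  3  3  3  3
dp[8][7] = 3. One LCS (by backtracking along matches): BBR.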